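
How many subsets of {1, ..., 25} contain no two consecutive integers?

Condition on whether n belongs to the subset: if not, any valid subset of {1, ..., n-1} works (a(n-1)); if so, n-1 is excluded and the rest is a valid subset of {1, ..., n-2} (a(n-2)). Hence a(n) = a(n-1) + a(n-2), a(1)=2, a(2)=3.
Computing successive values: a(1)=2, a(2)=3, a(3)=5, a(4)=8, a(5)=13, a(6)=21, a(7)=34, a(8)=55, a(9)=89, a(10)=144, a(11)=233, a(12)=377, a(13)=610, a(14)=987, a(15)=1597, a(16)=2584, a(17)=4181, a(18)=6765, a(19)=10946, a(20)=17711, a(21)=28657, a(22)=46368, a(23)=75025, a(24)=121393, a(25)=196418.

Final answer: 196418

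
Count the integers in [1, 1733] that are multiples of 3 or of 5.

Multiples of 3: 577. Multiples of 5: 346. Of both (lcm=15): 115.
By inclusion-exclusion: 577 + 346 - 115.

Final answer: 808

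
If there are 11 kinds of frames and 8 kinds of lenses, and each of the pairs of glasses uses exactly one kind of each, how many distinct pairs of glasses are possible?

By the multiplication principle: 11 x 8.

Final answer: 88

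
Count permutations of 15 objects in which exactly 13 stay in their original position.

Choose which 13 elements are fixed: C(15,13) = 105.
Derange the remaining 2 using D(j) = (j-1)(D(j-1) + D(j-2)), D(0)=1, D(1)=0: D(2)=1.
Total: 105 x 1.

Final answer: C(15,13) D(2) = 105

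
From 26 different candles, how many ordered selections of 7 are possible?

P(26,7) = 26!/(26-7)! = 26!/19!.

Final answer: P(26,7) = 3315312000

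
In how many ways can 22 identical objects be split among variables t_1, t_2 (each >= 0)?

Stars and bars with 22 stars and 1 bars:
C(22+2-1, 2-1) = C(23,1).

Final answer: C(23,1) = 23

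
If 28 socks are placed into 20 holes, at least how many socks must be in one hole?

By the pigeonhole principle: ceiling(28/20).

Final answer: 2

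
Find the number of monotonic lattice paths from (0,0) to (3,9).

Each path has 3 right steps and 9 up steps in some order (12 steps total).
Choose which 9 of the 12 steps are up: C(12,9).

Final answer: C(12,9) = 220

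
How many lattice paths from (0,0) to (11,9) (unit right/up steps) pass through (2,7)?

Paths (0,0)->(2,7): C(9,7) = 36.
Paths (2,7)->(11,9): C(11,2) = 55.
By multiplication principle: 36 x 55.

Final answer: 1980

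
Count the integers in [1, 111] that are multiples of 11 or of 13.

Multiples of 11: 10. Multiples of 13: 8. Of both (lcm=143): 0.
By inclusion-exclusion: 10 + 8 - 0.

Final answer: 18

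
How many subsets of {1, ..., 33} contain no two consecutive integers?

Condition on whether n belongs to the subset: if not, any valid subset of {1, ..., n-1} works (a(n-1)); if so, n-1 is excluded and the rest is a valid subset of {1, ..., n-2} (a(n-2)). Hence a(n) = a(n-1) + a(n-2), a(1)=2, a(2)=3.
Computing successive values: a(1)=2, a(2)=3, a(3)=5, a(4)=8, a(5)=13, a(6)=21, a(7)=34, a(8)=55, a(9)=89, a(10)=144, a(11)=233, a(12)=377, a(13)=610, a(14)=987, a(15)=1597, a(16)=2584, a(17)=4181, a(18)=6765, a(19)=10946, a(20)=17711, a(21)=28657, a(22)=46368, a(23)=75025, a(24)=121393, a(25)=196418, a(26)=317811, a(27)=514229, a(28)=832040, a(29)=1346269, a(30)=2178309, a(31)=3524578, a(32)=5702887, a(33)=9227465.

Final answer: 9227465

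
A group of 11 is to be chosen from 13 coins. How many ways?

C(13,11) = 13!/(11! x 2!).

Final answer: \binom{13}{11} = 78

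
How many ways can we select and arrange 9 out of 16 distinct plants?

P(16,9) = 16!/(16-9)! = 16!/7!.

Final answer: P(16,9) = 4151347200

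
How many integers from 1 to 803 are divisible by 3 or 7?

Multiples of 3: 267. Multiples of 7: 114. Of both (lcm=21): 38.
By inclusion-exclusion: 267 + 114 - 38.

Final answer: 343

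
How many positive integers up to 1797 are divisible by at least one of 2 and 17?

Multiples of 2: 898. Multiples of 17: 105. Of both (lcm=34): 52.
By inclusion-exclusion: 898 + 105 - 52.

Final answer: 951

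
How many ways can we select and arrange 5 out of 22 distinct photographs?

P(22,5) = 22!/(22-5)! = 22!/17!.

Final answer: P(22,5) = 3160080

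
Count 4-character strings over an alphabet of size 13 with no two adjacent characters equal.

Let g(n) count such strings. g(1) = 13, and each valid string of length n-1 extends in 12 ways (any symbol but the last), so g(n) = 12 g(n-1).
Total: g(4) = 13 x 12^3.

Final answer: 13 x 12^{3} = 22464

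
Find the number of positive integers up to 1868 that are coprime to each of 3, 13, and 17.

|div by 3|=622, |div by 13|=143, |div by 17|=109.
|div by 3&13|=47, |div by 3&17|=36, |div by 13&17|=8, |div by all|=2.
By inclusion-exclusion, divisible by at least one: 622+143+109-47-36-8+2 = 785.
Not divisible by any: 1868 - 785.

Final answer: 1083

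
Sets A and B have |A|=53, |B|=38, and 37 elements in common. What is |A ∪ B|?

|A union B| = |A| + |B| - |A intersect B| = 53 + 38 - 37.

Final answer: 54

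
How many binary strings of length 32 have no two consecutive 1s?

A valid string ends in 0 (append to any length-(n-1) valid string) or in 01 (append to any length-(n-2) valid string), so a(n) = a(n-1) + a(n-2) with a(1)=2, a(2)=3.
Iterating the recurrence: a(1)=2, a(2)=3, a(3)=5, a(4)=8, a(5)=13, a(6)=21, a(7)=34, a(8)=55, a(9)=89, a(10)=144, a(11)=233, a(12)=377, a(13)=610, a(14)=987, a(15)=1597, a(16)=2584, a(17)=4181, a(18)=6765, a(19)=10946, a(20)=17711, a(21)=28657, a(22)=46368, a(23)=75025, a(24)=121393, a(25)=196418, a(26)=317811, a(27)=514229, a(28)=832040, a(29)=1346269, a(30)=2178309, a(31)=3524578, a(32)=5702887.

Final answer: 5702887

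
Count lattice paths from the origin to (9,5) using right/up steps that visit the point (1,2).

Paths (0,0)->(1,2): C(3,2) = 3.
Paths (1,2)->(9,5): C(11,3) = 165.
By multiplication principle: 3 x 165.

Final answer: 495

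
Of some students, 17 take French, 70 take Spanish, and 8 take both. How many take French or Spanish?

|A union B| = |A| + |B| - |A intersect B| = 17 + 70 - 8.

Final answer: 79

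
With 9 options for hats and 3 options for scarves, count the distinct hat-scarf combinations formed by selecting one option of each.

By the multiplication principle: 9 x 3.

Final answer: 27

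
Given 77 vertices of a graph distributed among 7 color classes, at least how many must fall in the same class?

By pigeonhole with 77 objects and 7 categories: ceiling(77/7).

Final answer: 11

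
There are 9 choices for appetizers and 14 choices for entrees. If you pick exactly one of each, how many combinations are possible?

By the multiplication principle: 9 x 14.

Final answer: 126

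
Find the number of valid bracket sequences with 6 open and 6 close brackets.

This is a standard Catalan-number count: the answer is C_n. Here n = 6 (pairs).
C_n = C(2n,n)/(n+1), so C_{6} = C(12,6)/7 = 924/7.

Final answer: C_{6} = 132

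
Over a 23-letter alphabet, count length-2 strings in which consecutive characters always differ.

Let g(n) count such strings. g(1) = 23, and each valid string of length n-1 extends in 22 ways (any symbol but the last), so g(n) = 22 g(n-1).
Total: g(2) = 23 x 22^1.

Final answer: 23 x 22^{1} = 506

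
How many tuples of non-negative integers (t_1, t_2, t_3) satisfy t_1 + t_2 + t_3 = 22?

Stars and bars with 22 stars and 2 bars:
C(22+3-1, 3-1) = C(24,2).

Final answer: C(24,2) = 276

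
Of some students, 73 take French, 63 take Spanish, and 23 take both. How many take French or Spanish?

|A union B| = |A| + |B| - |A intersect B| = 73 + 63 - 23.

Final answer: 113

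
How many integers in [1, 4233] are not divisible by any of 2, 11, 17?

|div by 2|=2116, |div by 11|=384, |div by 17|=249.
|div by 2&11|=192, |div by 2&17|=124, |div by 11&17|=22, |div by all|=11.
By inclusion-exclusion, divisible by at least one: 2116+384+249-192-124-22+11 = 2422.
Not divisible by any: 4233 - 2422.

Final answer: 1811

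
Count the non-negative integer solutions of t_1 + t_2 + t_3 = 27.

Stars and bars with 27 stars and 2 bars:
C(27+3-1, 3-1) = C(29,2).

Final answer: C(29,2) = 406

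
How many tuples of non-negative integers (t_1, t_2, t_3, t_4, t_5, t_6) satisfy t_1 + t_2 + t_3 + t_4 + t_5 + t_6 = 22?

Stars and bars with 22 stars and 5 bars:
C(22+6-1, 6-1) = C(27,5).

Final answer: C(27,5) = 80730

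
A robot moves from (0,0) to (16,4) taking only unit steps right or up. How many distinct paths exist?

Each path has 16 right steps and 4 up steps in some order (20 steps total).
Choose which 4 of the 20 steps are up: C(20,4).

Final answer: C(20,4) = 4845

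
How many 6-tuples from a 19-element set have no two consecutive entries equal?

First character: 19 choices. Each subsequent: 18 choices (must differ from the previous one).
Total: 19 x 18^5.

Final answer: 19 x 18^{5} = 35901792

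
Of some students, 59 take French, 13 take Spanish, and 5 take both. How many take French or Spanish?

|A union B| = |A| + |B| - |A intersect B| = 59 + 13 - 5.

Final answer: 67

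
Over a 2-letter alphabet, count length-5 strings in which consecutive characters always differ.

Let g(n) count such strings. g(1) = 2, and each valid string of length n-1 extends in 1 ways (any symbol but the last), so g(n) = 1 g(n-1).
Total: g(5) = 2 x 1^4.

Final answer: 2 x 1^{4} = 2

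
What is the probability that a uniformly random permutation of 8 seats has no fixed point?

Derangements satisfy D(n) = (n-1)(D(n-1) + D(n-2)), starting from D(0)=1, D(1)=0.
Building up: D(2)=1, D(3)=2, D(4)=9, D(5)=44, D(6)=265, D(7)=1854, D(8)=14833.
Total arrangements: 8! = 40320.
Probability = D(8)/8! = 2119/5760.

Final answer: D(8)/8! = 14833/40320 = 0.367882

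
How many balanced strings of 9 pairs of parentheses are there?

This is counted by the nth Catalan number C_n. Here n = 9 (pairs).
C_n = C(2n,n) - C(2n,n+1), so C_{9} = C(18,9) - C(18,10) = 48620 - 43758.

Final answer: C_{9} = 4862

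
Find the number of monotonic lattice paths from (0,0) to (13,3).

Each path has 13 right steps and 3 up steps in some order (16 steps total).
Choose which 3 of the 16 steps are up: C(16,3).

Final answer: C(16,3) = 560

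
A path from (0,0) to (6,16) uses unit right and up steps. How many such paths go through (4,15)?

Paths (0,0)->(4,15): C(19,15) = 3876.
Paths (4,15)->(6,16): C(3,1) = 3.
By multiplication principle: 3876 x 3.

Final answer: 11628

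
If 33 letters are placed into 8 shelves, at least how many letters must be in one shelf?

By the pigeonhole principle: ceiling(33/8).

Final answer: 5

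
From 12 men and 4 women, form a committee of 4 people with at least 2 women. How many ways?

Sum over valid woman counts:
C(4,2)C(12,2) = 396
C(4,3)C(12,1) = 48
C(4,4)C(12,0) = 1
Total: 396 + 48 + 1.

Final answer: 445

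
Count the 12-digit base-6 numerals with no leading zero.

In base 6, the leading digit has 5 choices (1..5); each of the remaining 11 digits has 6 choices.
Total: 5 x 6^11.

Final answer: 1813985280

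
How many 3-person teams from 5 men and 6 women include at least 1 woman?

Sum over valid woman counts:
C(6,1)C(5,2) = 60
C(6,2)C(5,1) = 75
C(6,3)C(5,0) = 20
Total: 60 + 75 + 20.

Final answer: 155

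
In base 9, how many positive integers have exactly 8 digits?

These are the integers in [9^7, 9^8), so the count is 9^8 - 9^7 = 8 x 9^7.

Final answer: 38263752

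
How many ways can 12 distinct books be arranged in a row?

The number of ways to arrange 12 distinct objects is 12!.

Final answer: 12! = 479001600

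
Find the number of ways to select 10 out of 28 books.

C(28,10) = 28!/(10! x 18!).

Final answer: \binom{28}{10} = 13123110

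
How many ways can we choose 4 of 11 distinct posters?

C(11,4) = 11!/(4! x 7!).

Final answer: \binom{11}{4} = 330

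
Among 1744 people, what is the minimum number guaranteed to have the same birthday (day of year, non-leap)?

There are 365 possible values for birthday (day of year, non-leap). With 1744 people and 365 categories, by pigeonhole: ceiling(1744/365).

Final answer: 5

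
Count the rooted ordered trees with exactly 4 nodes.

This is counted by the nth Catalan number C_n. Here n = 4 - 1 = 3.
Using C_0 = 1 and C_(k+1) = C_k x 2(2k+1)/(k+2), build up term by term: C_1=1, C_2=2, C_3=5.

Final answer: C_{3} = 5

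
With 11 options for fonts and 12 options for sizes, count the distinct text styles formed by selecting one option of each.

By the multiplication principle: 11 x 12.

Final answer: 132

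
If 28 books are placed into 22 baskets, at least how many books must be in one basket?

By the pigeonhole principle: ceiling(28/22).

Final answer: 2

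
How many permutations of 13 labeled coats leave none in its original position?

Derangements satisfy D(n) = (n-1)(D(n-1) + D(n-2)), starting from D(0)=1, D(1)=0.
D(2) = 1 x (0 + 1) = 1
D(3) = 2 x (1 + 0) = 2
D(4) = 3 x (2 + 1) = 9
D(5) = 4 x (9 + 2) = 44
D(6) = 5 x (44 + 9) = 265
D(7) = 6 x (265 + 44) = 1854
D(8) = 7 x (1854 + 265) = 14833
D(9) = 8 x (14833 + 1854) = 133496
D(10) = 9 x (133496 + 14833) = 1334961
D(11) = 10 x (1334961 + 133496) = 14684570
D(12) = 11 x (14684570 + 1334961) = 176214841
D(13) = 12 x (D(12) + D(11)) = 12 x (176214841 + 14684570)

Final answer: D(13) = 2290792932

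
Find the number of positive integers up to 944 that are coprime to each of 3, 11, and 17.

|div by 3|=314, |div by 11|=85, |div by 17|=55.
|div by 3&11|=28, |div by 3&17|=18, |div by 11&17|=5, |div by all|=1.
By inclusion-exclusion, divisible by at least one: 314+85+55-28-18-5+1 = 404.
Not divisible by any: 944 - 404.

Final answer: 540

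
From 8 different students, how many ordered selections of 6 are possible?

P(8,6) = 8!/(8-6)! = 8!/2!.

Final answer: P(8,6) = 20160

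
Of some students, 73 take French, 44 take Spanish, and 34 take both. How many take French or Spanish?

|A union B| = |A| + |B| - |A intersect B| = 73 + 44 - 34.

Final answer: 83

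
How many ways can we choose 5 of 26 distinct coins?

C(26,5) = 26!/(5! x 21!).

Final answer: \binom{26}{5} = 65780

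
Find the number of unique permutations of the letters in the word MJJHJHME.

Letters (E:1, H:2, J:3, M:2). Total letters: 8.
Permutations = 8!/(3! x 2! x 2!).

Final answer: 1680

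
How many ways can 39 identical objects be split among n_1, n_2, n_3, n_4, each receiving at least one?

Substitute n'_i = n_i - 1 (so n'_i >= 0). Then sum n'_i = 39 - 4 = 35.
Stars and bars: C(35+4-1, 4-1) = C(38,3).

Final answer: C(38,3) = 8436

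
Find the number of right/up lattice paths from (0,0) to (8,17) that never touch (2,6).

Total paths to (8,17): C(25,17) = 1081575.
Paths through (2,6): C(8,6) x C(17,11) = 346528.
Avoiding (2,6): 1081575 - 346528.

Final answer: 735047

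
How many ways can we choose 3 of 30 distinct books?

C(30,3) = 30!/(3! x 27!).

Final answer: \binom{30}{3} = 4060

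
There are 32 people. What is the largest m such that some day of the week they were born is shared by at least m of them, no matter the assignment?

There are 7 possible values for day of the week they were born. With 32 people and 7 categories, by pigeonhole: ceiling(32/7).

Final answer: 5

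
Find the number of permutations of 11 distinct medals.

The number of ways to arrange 11 distinct objects is 11!.

Final answer: 11! = 39916800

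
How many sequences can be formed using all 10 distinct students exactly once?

The number of ways to arrange 10 distinct objects is 10!.

Final answer: 10! = 3628800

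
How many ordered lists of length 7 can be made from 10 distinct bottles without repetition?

P(10,7) = 10!/(10-7)! = 10!/3!.

Final answer: P(10,7) = 604800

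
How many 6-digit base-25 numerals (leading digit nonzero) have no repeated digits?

First digit: 24 (nonzero). Second: 24 (not first). Third: 23, etc.
Total: 24 x 24 x 23 x 22 x 21 x 20.

Final answer: 122411520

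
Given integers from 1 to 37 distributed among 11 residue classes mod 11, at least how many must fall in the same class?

By pigeonhole with 37 objects and 11 categories: ceiling(37/11).

Final answer: 4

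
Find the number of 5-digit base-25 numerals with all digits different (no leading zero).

The leading digit has 24 choices (anything but zero); the next has 24 (anything but the first), then 23, and so on, one fewer each time.
Total: 24 x 24 x 23 x 22 x 21.

Final answer: 6120576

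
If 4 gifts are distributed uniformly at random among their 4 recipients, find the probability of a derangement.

D(n) = (n-1)(D(n-1) + D(n-2)), D(0)=1, D(1)=0.
Building up: D(2)=1, D(3)=2, D(4)=9.
Total arrangements: 4! = 24.
Probability = D(4)/4! = 3/8.

Final answer: D(4)/4! = 9/24 = 0.375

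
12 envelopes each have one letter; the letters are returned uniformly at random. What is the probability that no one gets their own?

D(n) = (n-1)(D(n-1) + D(n-2)), D(0)=1, D(1)=0.
Building up: D(2)=1, D(3)=2, D(4)=9, D(5)=44, D(6)=265, D(7)=1854, D(8)=14833, D(9)=133496, D(10)=1334961, D(11)=14684570, D(12)=176214841.
Total arrangements: 12! = 479001600.
Probability = D(12)/12! = 16019531/43545600.

Final answer: D(12)/12! = 176214841/479001600 = 0.367879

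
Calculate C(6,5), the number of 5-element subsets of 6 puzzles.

C(6,5) = 6!/(5! x (6-5)!).

Final answer: C(6,5) = 6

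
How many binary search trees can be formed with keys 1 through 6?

The structures are counted by the Catalan number C_n. Here n = 6.
C_n = C(2n,n) - C(2n,n+1), so C_{6} = C(12,6) - C(12,7) = 924 - 792.

Final answer: C_{6} = 132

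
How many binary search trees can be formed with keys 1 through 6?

This is counted by the nth Catalan number C_n. Here n = 6.
C_n = C(2n,n)/(n+1), so C_{6} = C(12,6)/7 = 924/7.

Final answer: C_{6} = 132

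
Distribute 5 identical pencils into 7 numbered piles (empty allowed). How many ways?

Stars and bars: C(n+k-1, k-1) = C(11,6).

Final answer: C(11,6) = 462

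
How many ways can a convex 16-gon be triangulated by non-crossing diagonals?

The structures are counted by the Catalan number C_n. Here n = 16 - 2 = 14.
C_n = C(2n,n) - C(2n,n+1), so C_{14} = C(28,14) - C(28,15) = 40116600 - 37442160.

Final answer: C_{14} = 2674440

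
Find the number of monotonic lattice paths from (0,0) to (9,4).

Each path has 9 right steps and 4 up steps in some order (13 steps total).
Choose which 4 of the 13 steps are up: C(13,4).

Final answer: C(13,4) = 715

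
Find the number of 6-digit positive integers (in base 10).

The leading digit cannot be 0 (9 options); the other 5 digits can be anything (10 options each).
Total: 9 x 10^5.

Final answer: 900000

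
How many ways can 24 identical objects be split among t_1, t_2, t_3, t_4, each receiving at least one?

Substitute t'_i = t_i - 1 (so t'_i >= 0). Then sum t'_i = 24 - 4 = 20.
Stars and bars: C(20+4-1, 4-1) = C(23,3).

Final answer: C(23,3) = 1771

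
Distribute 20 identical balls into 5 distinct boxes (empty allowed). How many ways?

Stars and bars: C(n+k-1, k-1) = C(24,4).

Final answer: C(24,4) = 10626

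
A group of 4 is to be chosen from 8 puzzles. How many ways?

C(8,4) = 8!/(4! x 4!).

Final answer: \binom{8}{4} = 70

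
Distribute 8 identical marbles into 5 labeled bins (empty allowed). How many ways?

Stars and bars: C(n+k-1, k-1) = C(12,4).

Final answer: C(12,4) = 495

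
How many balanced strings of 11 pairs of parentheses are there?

This is a standard Catalan-number count: the answer is C_n. Here n = 11 (pairs).
C_n = C(2n,n) - C(2n,n+1), so C_{11} = C(22,11) - C(22,12) = 705432 - 646646.

Final answer: C_{11} = 58786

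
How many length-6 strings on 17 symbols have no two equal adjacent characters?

Let g(n) count such strings. g(1) = 17, and each valid string of length n-1 extends in 16 ways (any symbol but the last), so g(n) = 16 g(n-1).
Total: g(6) = 17 x 16^5.

Final answer: 17 x 16^{5} = 17825792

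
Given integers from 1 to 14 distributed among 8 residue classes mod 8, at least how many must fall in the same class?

By pigeonhole with 14 objects and 8 categories: ceiling(14/8).

Final answer: 2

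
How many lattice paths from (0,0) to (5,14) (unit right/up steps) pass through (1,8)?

Paths (0,0)->(1,8): C(9,8) = 9.
Paths (1,8)->(5,14): C(10,6) = 210.
By multiplication principle: 9 x 210.

Final answer: 1890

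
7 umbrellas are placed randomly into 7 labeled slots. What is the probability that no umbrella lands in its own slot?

Derangements satisfy D(n) = (n-1)(D(n-1) + D(n-2)), starting from D(0)=1, D(1)=0.
Building up: D(2)=1, D(3)=2, D(4)=9, D(5)=44, D(6)=265, D(7)=1854.
Total arrangements: 7! = 5040.
Probability = D(7)/7! = 103/280.

Final answer: D(7)/7! = 1854/5040 = 0.367857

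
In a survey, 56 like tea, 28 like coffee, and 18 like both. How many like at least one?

|A union B| = |A| + |B| - |A intersect B| = 56 + 28 - 18.

Final answer: 66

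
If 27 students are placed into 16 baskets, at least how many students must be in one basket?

By the pigeonhole principle: ceiling(27/16).

Final answer: 2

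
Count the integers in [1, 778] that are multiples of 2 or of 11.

Multiples of 2: 389. Multiples of 11: 70. Of both (lcm=22): 35.
By inclusion-exclusion: 389 + 70 - 35.

Final answer: 424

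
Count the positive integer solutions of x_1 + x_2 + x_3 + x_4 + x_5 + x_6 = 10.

Substitute x'_i = x_i - 1 (so x'_i >= 0). Then sum x'_i = 10 - 6 = 4.
Stars and bars: C(4+6-1, 6-1) = C(9,5).

Final answer: C(9,5) = 126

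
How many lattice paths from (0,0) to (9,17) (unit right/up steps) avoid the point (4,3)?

Total paths to (9,17): C(26,17) = 3124550.
Paths through (4,3): C(7,3) x C(19,14) = 406980.
Avoiding (4,3): 3124550 - 406980.

Final answer: 2717570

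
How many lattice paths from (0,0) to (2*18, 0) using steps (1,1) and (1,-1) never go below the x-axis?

Total monotonic paths to (18,18): C(36,18) = 9075135300.
By the reflection principle, paths that go above the diagonal number C(36,19) = 8597496600.
Valid Dyck paths: 9075135300 - 8597496600.
(Check: C(36,18) - C(36,19) = C(36,18)/19, the Catalan number C_{18}.)

Final answer: C_{18} = 477638700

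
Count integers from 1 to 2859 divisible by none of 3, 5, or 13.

|div by 3|=953, |div by 5|=571, |div by 13|=219.
|div by 3&5|=190, |div by 3&13|=73, |div by 5&13|=43, |div by all|=14.
By inclusion-exclusion, divisible by at least one: 953+571+219-190-73-43+14 = 1451.
Not divisible by any: 2859 - 1451.

Final answer: 1408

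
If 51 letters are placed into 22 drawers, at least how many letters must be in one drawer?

By the pigeonhole principle: ceiling(51/22).

Final answer: 3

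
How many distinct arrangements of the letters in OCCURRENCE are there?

Letters (C:3, E:2, N:1, O:1, R:2, U:1). Total letters: 10.
Permutations = 10!/(3! x 2! x 2!).

Final answer: 151200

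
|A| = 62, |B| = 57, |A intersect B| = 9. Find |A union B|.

|A union B| = |A| + |B| - |A intersect B| = 62 + 57 - 9.

Final answer: 110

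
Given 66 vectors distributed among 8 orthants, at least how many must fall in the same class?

By pigeonhole with 66 objects and 8 categories: ceiling(66/8).

Final answer: 9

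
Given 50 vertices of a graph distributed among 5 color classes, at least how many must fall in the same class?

By pigeonhole with 50 objects and 5 categories: ceiling(50/5).

Final answer: 10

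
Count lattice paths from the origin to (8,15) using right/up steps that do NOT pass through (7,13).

Total paths to (8,15): C(23,15) = 490314.
Paths through (7,13): C(20,13) x C(3,2) = 232560.
Avoiding (7,13): 490314 - 232560.

Final answer: 257754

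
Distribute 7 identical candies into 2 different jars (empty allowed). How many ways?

Stars and bars: C(n+k-1, k-1) = C(8,1).

Final answer: C(8,1) = 8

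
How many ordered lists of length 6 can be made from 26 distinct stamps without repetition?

P(26,6) = 26!/(26-6)! = 26!/20!.

Final answer: P(26,6) = 165765600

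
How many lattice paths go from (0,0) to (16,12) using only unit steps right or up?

Each path has 16 right steps and 12 up steps in some order (28 steps total).
Choose which 12 of the 28 steps are up: C(28,12).

Final answer: C(28,12) = 30421755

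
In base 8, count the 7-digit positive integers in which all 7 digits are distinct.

The leading digit has 7 choices (anything but zero); the next has 7 (anything but the first), then 6, and so on, one fewer each time.
Total: 7 x 7 x 6 x 5 x 4 x 3 x 2.

Final answer: 35280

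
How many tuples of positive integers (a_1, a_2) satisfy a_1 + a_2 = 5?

Substitute a'_i = a_i - 1 (so a'_i >= 0). Then sum a'_i = 5 - 2 = 3.
Stars and bars: C(3+2-1, 2-1) = C(4,1).

Final answer: C(4,1) = 4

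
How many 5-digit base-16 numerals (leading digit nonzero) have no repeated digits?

First digit: 15 (nonzero). Second: 15 (not first). Third: 14, etc.
Total: 15 x 15 x 14 x 13 x 12.

Final answer: 491400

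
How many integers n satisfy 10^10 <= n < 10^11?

The leading digit cannot be 0 (9 options); the other 10 digits can be anything (10 options each).
Total: 9 x 10^10.

Final answer: 90000000000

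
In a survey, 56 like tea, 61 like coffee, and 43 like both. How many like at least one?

|A union B| = |A| + |B| - |A intersect B| = 56 + 61 - 43.

Final answer: 74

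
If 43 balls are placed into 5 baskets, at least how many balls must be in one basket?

By the pigeonhole principle: ceiling(43/5).

Final answer: 9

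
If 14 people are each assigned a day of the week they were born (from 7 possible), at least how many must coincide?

There are 7 possible values for day of the week they were born. With 14 people and 7 categories, by pigeonhole: ceiling(14/7).

Final answer: 2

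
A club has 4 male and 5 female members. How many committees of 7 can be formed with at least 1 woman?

Sum over valid woman counts:
C(5,3)C(4,4) = 10
C(5,4)C(4,3) = 20
C(5,5)C(4,2) = 6
Total: 10 + 20 + 6.

Final answer: 36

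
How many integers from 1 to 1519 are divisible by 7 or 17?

Multiples of 7: 217. Multiples of 17: 89. Of both (lcm=119): 12.
By inclusion-exclusion: 217 + 89 - 12.

Final answer: 294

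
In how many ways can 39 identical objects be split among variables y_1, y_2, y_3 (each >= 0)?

Stars and bars with 39 stars and 2 bars:
C(39+3-1, 3-1) = C(41,2).

Final answer: C(41,2) = 820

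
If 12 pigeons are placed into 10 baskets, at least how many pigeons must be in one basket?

By the pigeonhole principle: ceiling(12/10).

Final answer: 2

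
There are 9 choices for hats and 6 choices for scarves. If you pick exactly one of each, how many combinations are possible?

By the multiplication principle: 9 x 6.

Final answer: 54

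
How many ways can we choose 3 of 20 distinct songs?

C(20,3) = 20!/(3! x (20-3)!).

Final answer: C(20,3) = 1140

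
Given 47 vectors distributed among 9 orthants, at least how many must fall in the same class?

By pigeonhole with 47 objects and 9 categories: ceiling(47/9).

Final answer: 6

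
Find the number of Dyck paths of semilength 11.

Total monotonic paths to (11,11): C(22,11) = 705432.
Reflecting each bad path at its first crossing gives a bijection with paths to (10,12): C(22,12) = 646646.
Valid Dyck paths: 705432 - 646646.
(Equivalently, C_{11} = C(22,11)/12 = 705432/12.)

Final answer: C_{11} = 58786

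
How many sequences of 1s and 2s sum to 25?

Let f(n) be the number of climbs. Removing the last move (1 or 2 steps) gives f(n) = f(n-1) + f(n-2); base cases f(1)=1, f(2)=2.
Building up term by term: f(1)=1, f(2)=2, f(3)=3, f(4)=5, f(5)=8, f(6)=13, f(7)=21, f(8)=34, f(9)=55, f(10)=89, f(11)=144, f(12)=233, f(13)=377, f(14)=610, f(15)=987, f(16)=1597, f(17)=2584, f(18)=4181, f(19)=6765, f(20)=10946, f(21)=17711, f(22)=28657, f(23)=46368, f(24)=75025, f(25)=121393.

Final answer: 121393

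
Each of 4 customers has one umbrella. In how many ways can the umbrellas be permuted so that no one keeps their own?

Use the recurrence D(n) = (n-1)(D(n-1) + D(n-2)) with D(0)=1, D(1)=0.
D(2) = 1 x (0 + 1) = 1
D(3) = 2 x (1 + 0) = 2
D(4) = 3 x (D(3) + D(2)) = 3 x (2 + 1)

Final answer: D(4) = 9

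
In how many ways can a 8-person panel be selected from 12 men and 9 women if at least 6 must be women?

Sum over valid woman counts:
C(9,6)C(12,2) = 5544
C(9,7)C(12,1) = 432
C(9,8)C(12,0) = 9
Total: 5544 + 432 + 9.

Final answer: 5985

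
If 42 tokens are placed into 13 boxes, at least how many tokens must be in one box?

By the pigeonhole principle: ceiling(42/13).

Final answer: 4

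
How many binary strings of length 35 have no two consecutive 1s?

Let a(n) count valid strings. If the last bit is 0 the prefix is any valid string of length n-1; if it is 1 the string must end in 01 with a valid prefix of length n-2. So a(n) = a(n-1) + a(n-2), a(1)=2, a(2)=3.
Iterating the recurrence: a(1)=2, a(2)=3, a(3)=5, a(4)=8, a(5)=13, a(6)=21, a(7)=34, a(8)=55, a(9)=89, a(10)=144, a(11)=233, a(12)=377, a(13)=610, a(14)=987, a(15)=1597, a(16)=2584, a(17)=4181, a(18)=6765, a(19)=10946, a(20)=17711, a(21)=28657, a(22)=46368, a(23)=75025, a(24)=121393, a(25)=196418, a(26)=317811, a(27)=514229, a(28)=832040, a(29)=1346269, a(30)=2178309, a(31)=3524578, a(32)=5702887, a(33)=9227465, a(34)=14930352, a(35)=24157817.

Final answer: 24157817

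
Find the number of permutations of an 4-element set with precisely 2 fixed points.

Choose which 2 elements are fixed: C(4,2) = 6.
Derange the remaining 2 using D(j) = (j-1)(D(j-1) + D(j-2)), D(0)=1, D(1)=0: D(2)=1.
Total: 6 x 1.

Final answer: C(4,2) D(2) = 6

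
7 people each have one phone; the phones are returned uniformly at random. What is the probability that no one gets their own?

D(n) = (n-1)(D(n-1) + D(n-2)), D(0)=1, D(1)=0.
Building up: D(2)=1, D(3)=2, D(4)=9, D(5)=44, D(6)=265, D(7)=1854.
Total arrangements: 7! = 5040.
Probability = D(7)/7! = 103/280.

Final answer: D(7)/7! = 1854/5040 = 0.367857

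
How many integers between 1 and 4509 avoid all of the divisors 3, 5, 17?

|div by 3|=1503, |div by 5|=901, |div by 17|=265.
|div by 3&5|=300, |div by 3&17|=88, |div by 5&17|=53, |div by all|=17.
By inclusion-exclusion, divisible by at least one: 1503+901+265-300-88-53+17 = 2245.
Not divisible by any: 4509 - 2245.

Final answer: 2264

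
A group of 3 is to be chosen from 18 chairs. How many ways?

C(18,3) = 18!/(3! x (18-3)!).

Final answer: C(18,3) = 816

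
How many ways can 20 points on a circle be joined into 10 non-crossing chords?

This is counted by the nth Catalan number C_n. Here n = 20/2 = 10.
Using C_0 = 1 and C_(k+1) = C_k x 2(2k+1)/(k+2), build up term by term: C_1=1, C_2=2, C_3=5, C_4=14, C_5=42, C_6=132, C_7=429, C_8=1430, C_9=4862, C_10=16796.

Final answer: C_{10} = 16796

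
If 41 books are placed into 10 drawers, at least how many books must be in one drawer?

By the pigeonhole principle: ceiling(41/10).

Final answer: 5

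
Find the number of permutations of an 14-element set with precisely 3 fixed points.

Choose which 3 elements are fixed: C(14,3) = 364.
Derange the remaining 11 using D(j) = (j-1)(D(j-1) + D(j-2)), D(0)=1, D(1)=0: D(2)=1, D(3)=2, D(4)=9, D(5)=44, D(6)=265, D(7)=1854, D(8)=14833, D(9)=133496, D(10)=1334961, D(11)=14684570.
Total: 364 x 14684570.

Final answer: C(14,3) D(11) = 5345183480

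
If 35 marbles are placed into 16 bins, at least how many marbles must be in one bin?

By the pigeonhole principle: ceiling(35/16).

Final answer: 3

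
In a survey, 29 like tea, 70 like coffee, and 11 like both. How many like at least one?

|A union B| = |A| + |B| - |A intersect B| = 29 + 70 - 11.

Final answer: 88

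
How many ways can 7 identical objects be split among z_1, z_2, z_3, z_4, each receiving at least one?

Substitute z'_i = z_i - 1 (so z'_i >= 0). Then sum z'_i = 7 - 4 = 3.
Stars and bars: C(3+4-1, 4-1) = C(6,3).

Final answer: C(6,3) = 20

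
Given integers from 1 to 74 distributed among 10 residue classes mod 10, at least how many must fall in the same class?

By pigeonhole with 74 objects and 10 categories: ceiling(74/10).

Final answer: 8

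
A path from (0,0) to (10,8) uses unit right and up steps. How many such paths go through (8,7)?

Paths (0,0)->(8,7): C(15,7) = 6435.
Paths (8,7)->(10,8): C(3,1) = 3.
By multiplication principle: 6435 x 3.

Final answer: 19305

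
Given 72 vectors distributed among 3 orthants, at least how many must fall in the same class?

By pigeonhole with 72 objects and 3 categories: ceiling(72/3).

Final answer: 24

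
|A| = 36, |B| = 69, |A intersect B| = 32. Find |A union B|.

|A union B| = |A| + |B| - |A intersect B| = 36 + 69 - 32.

Final answer: 73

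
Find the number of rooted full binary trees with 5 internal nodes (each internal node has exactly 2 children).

The structures are counted by the Catalan number C_n. Here n = 5.
C_n = (2n)!/(n!(n+1)!), so C_{5} = 10!/(5! x 6!) = C(10,5)/6 = 252/6.

Final answer: C_{5} = 42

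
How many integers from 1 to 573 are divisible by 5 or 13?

Multiples of 5: 114. Multiples of 13: 44. Of both (lcm=65): 8.
By inclusion-exclusion: 114 + 44 - 8.

Final answer: 150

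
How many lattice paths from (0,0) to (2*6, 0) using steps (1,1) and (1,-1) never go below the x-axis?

Total monotonic paths to (6,6): C(12,6) = 924.
Reflecting each bad path at its first crossing gives a bijection with paths to (5,7): C(12,7) = 792.
Valid Dyck paths: 924 - 792.
(These counts are the Catalan numbers.)

Final answer: C_{6} = 132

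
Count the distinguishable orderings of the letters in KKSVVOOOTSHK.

Letters (H:1, K:3, O:3, S:2, T:1, V:2). Total letters: 12.
Permutations = 12!/(3! x 3! x 2! x 2!).

Final answer: 3326400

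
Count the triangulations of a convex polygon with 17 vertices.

The structures are counted by the Catalan number C_n. Here n = 17 - 2 = 15.
C_n = C(2n,n)/(n+1), so C_{15} = C(30,15)/16 = 155117520/16.

Final answer: C_{15} = 9694845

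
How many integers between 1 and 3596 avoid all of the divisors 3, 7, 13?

|div by 3|=1198, |div by 7|=513, |div by 13|=276.
|div by 3&7|=171, |div by 3&13|=92, |div by 7&13|=39, |div by all|=13.
By inclusion-exclusion, divisible by at least one: 1198+513+276-171-92-39+13 = 1698.
Not divisible by any: 3596 - 1698.

Final answer: 1898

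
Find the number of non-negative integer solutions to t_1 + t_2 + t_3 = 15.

Stars and bars with 15 stars and 2 bars:
C(15+3-1, 3-1) = C(17,2).

Final answer: C(17,2) = 136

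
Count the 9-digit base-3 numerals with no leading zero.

Leading digit: 2 options (nonzero). Other 8 digit(s): 3 options each.
Total: 2 x 3^8.

Final answer: 13122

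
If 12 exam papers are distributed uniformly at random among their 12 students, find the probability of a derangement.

Derangements satisfy D(n) = (n-1)(D(n-1) + D(n-2)), starting from D(0)=1, D(1)=0.
Building up: D(2)=1, D(3)=2, D(4)=9, D(5)=44, D(6)=265, D(7)=1854, D(8)=14833, D(9)=133496, D(10)=1334961, D(11)=14684570, D(12)=176214841.
Total arrangements: 12! = 479001600.
Probability = D(12)/12! = 16019531/43545600.

Final answer: D(12)/12! = 176214841/479001600 = 0.367879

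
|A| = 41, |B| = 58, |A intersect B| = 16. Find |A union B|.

|A union B| = |A| + |B| - |A intersect B| = 41 + 58 - 16.

Final answer: 83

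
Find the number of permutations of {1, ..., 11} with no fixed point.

Use the recurrence D(n) = (n-1)(D(n-1) + D(n-2)) with D(0)=1, D(1)=0.
D(2) = 1 x (0 + 1) = 1
D(3) = 2 x (1 + 0) = 2
D(4) = 3 x (2 + 1) = 9
D(5) = 4 x (9 + 2) = 44
D(6) = 5 x (44 + 9) = 265
D(7) = 6 x (265 + 44) = 1854
D(8) = 7 x (1854 + 265) = 14833
D(9) = 8 x (14833 + 1854) = 133496
D(10) = 9 x (133496 + 14833) = 1334961
D(11) = 10 x (D(10) + D(9)) = 10 x (1334961 + 133496)

Final answer: D(11) = 14684570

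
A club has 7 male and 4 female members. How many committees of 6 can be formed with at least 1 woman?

Sum over valid woman counts:
C(4,1)C(7,5) = 84
C(4,2)C(7,4) = 210
C(4,3)C(7,3) = 140
C(4,4)C(7,2) = 21
Total: 84 + 210 + 140 + 21.

Final answer: 455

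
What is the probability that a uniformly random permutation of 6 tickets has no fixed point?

D(n) = (n-1)(D(n-1) + D(n-2)), D(0)=1, D(1)=0.
Building up: D(2)=1, D(3)=2, D(4)=9, D(5)=44, D(6)=265.
Total arrangements: 6! = 720.
Probability = D(6)/6! = 53/144.

Final answer: D(6)/6! = 265/720 = 0.368056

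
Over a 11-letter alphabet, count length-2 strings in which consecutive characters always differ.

First character: 11 choices. Each subsequent: 10 choices (must differ from the previous one).
Total: 11 x 10^1.

Final answer: 11 x 10^{1} = 110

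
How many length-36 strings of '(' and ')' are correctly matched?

This is counted by the nth Catalan number C_n. Here n = 18 (pairs).
C_n = C(2n,n) - C(2n,n+1), so C_{18} = C(36,18) - C(36,19) = 9075135300 - 8597496600.

Final answer: C_{18} = 477638700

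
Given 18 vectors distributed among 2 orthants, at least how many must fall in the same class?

By pigeonhole with 18 objects and 2 categories: ceiling(18/2).

Final answer: 9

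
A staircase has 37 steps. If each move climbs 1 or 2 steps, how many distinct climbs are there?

Let f(n) count the ways. The last step is size 1 or 2, so f(n) = f(n-1) + f(n-2) with f(1)=1, f(2)=2.
Computing successive values: f(1)=1, f(2)=2, f(3)=3, f(4)=5, f(5)=8, f(6)=13, f(7)=21, f(8)=34, f(9)=55, f(10)=89, f(11)=144, f(12)=233, f(13)=377, f(14)=610, f(15)=987, f(16)=1597, f(17)=2584, f(18)=4181, f(19)=6765, f(20)=10946, f(21)=17711, f(22)=28657, f(23)=46368, f(24)=75025, f(25)=121393, f(26)=196418, f(27)=317811, f(28)=514229, f(29)=832040, f(30)=1346269, f(31)=2178309, f(32)=3524578, f(33)=5702887, f(34)=9227465, f(35)=14930352, f(36)=24157817, f(37)=39088169.

Final answer: 39088169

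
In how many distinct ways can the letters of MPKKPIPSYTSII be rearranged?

Letters (I:3, K:2, M:1, P:3, S:2, T:1, Y:1). Total letters: 13.
Permutations = 13!/(3! x 3! x 2! x 2!).

Final answer: 43243200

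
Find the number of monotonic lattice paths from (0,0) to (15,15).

Each path has 15 right steps and 15 up steps in some order (30 steps total).
Choose which 15 of the 30 steps are up: C(30,15).

Final answer: C(30,15) = 155117520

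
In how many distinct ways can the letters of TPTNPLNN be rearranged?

Letters (L:1, N:3, P:2, T:2). Total letters: 8.
Permutations = 8!/(3! x 2! x 2!).

Final answer: 1680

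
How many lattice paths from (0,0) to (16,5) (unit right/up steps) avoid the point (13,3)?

Total paths to (16,5): C(21,5) = 20349.
Paths through (13,3): C(16,3) x C(5,2) = 5600.
Avoiding (13,3): 20349 - 5600.

Final answer: 14749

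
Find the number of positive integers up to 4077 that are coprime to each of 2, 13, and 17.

|div by 2|=2038, |div by 13|=313, |div by 17|=239.
|div by 2&13|=156, |div by 2&17|=119, |div by 13&17|=18, |div by all|=9.
By inclusion-exclusion, divisible by at least one: 2038+313+239-156-119-18+9 = 2306.
Not divisible by any: 4077 - 2306.

Final answer: 1771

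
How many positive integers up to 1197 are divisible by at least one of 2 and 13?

Multiples of 2: 598. Multiples of 13: 92. Of both (lcm=26): 46.
By inclusion-exclusion: 598 + 92 - 46.

Final answer: 644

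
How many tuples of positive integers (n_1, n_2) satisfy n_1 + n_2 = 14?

Substitute n'_i = n_i - 1 (so n'_i >= 0). Then sum n'_i = 14 - 2 = 12.
Stars and bars: C(12+2-1, 2-1) = C(13,1).

Final answer: C(13,1) = 13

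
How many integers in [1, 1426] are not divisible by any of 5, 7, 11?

|div by 5|=285, |div by 7|=203, |div by 11|=129.
|div by 5&7|=40, |div by 5&11|=25, |div by 7&11|=18, |div by all|=3.
By inclusion-exclusion, divisible by at least one: 285+203+129-40-25-18+3 = 537.
Not divisible by any: 1426 - 537.

Final answer: 889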